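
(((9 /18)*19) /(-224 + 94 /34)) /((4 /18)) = -2907 /15044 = -0.19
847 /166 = 5.10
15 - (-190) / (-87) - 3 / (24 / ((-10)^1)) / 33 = 49205 / 3828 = 12.85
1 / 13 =0.08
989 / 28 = 35.32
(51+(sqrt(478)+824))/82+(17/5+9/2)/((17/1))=sqrt(478)/82+38807/3485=11.40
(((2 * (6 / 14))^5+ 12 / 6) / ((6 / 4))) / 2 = 41390 / 50421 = 0.82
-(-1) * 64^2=4096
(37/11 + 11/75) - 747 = -613379/825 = -743.49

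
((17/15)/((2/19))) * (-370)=-11951/3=-3983.67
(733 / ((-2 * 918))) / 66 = -733 / 121176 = -0.01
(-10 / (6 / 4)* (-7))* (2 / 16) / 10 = 7 / 12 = 0.58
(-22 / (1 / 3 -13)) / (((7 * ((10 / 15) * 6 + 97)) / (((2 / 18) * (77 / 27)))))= 121 / 155439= 0.00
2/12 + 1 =7/6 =1.17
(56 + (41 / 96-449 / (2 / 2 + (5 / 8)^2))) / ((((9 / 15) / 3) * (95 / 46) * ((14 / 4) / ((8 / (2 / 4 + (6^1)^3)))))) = -104720978 / 15376263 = -6.81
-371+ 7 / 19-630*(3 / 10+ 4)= -58513 / 19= -3079.63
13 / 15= 0.87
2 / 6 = 1 / 3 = 0.33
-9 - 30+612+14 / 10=2872 / 5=574.40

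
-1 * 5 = -5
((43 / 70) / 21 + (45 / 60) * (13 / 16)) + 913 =42977561 / 47040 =913.64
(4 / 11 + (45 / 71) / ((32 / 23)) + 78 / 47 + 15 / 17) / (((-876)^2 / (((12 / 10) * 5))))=67116679 / 2553905088768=0.00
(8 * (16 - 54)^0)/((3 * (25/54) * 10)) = 72/125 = 0.58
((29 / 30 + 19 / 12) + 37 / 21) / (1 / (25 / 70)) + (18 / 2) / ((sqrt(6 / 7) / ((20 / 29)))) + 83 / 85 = 251543 / 99960 + 30 * sqrt(42) / 29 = 9.22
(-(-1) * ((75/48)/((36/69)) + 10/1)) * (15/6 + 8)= 17465/128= 136.45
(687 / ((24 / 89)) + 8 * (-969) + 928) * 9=-38487.38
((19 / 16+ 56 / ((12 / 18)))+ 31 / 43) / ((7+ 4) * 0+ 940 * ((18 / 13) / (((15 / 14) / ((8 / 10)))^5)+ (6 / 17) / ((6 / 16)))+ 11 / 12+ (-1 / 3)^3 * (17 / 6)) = 2066481650390625 / 28566508480476788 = 0.07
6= 6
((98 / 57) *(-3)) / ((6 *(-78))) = 49 / 4446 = 0.01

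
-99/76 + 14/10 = 37/380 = 0.10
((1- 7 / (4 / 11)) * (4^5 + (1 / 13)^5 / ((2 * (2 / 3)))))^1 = -111019577563 / 5940688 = -18688.00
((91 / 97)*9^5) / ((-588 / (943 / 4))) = -241293897 / 10864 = -22210.41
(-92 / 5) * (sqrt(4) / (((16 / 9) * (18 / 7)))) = -161 / 20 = -8.05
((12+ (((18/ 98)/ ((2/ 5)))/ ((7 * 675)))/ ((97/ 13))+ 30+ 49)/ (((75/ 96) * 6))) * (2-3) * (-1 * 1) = 726638744/ 37429875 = 19.41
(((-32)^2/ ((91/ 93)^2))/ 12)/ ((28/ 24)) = 4428288/ 57967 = 76.39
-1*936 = -936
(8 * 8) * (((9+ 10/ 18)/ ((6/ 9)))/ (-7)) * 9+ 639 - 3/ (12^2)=-181591/ 336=-540.45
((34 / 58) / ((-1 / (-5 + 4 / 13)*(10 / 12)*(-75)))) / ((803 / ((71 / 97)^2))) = -10455034 / 356049497375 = -0.00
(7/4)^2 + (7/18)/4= 3.16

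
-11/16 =-0.69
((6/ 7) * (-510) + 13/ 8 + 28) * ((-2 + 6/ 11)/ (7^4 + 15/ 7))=22821/ 92521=0.25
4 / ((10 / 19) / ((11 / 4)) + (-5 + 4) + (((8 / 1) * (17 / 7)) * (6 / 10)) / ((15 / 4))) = 146300 / 84121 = 1.74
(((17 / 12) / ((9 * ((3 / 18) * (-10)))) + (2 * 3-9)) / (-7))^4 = 96254442001 / 2520473760000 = 0.04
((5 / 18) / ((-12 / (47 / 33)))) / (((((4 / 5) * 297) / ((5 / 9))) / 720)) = -29375 / 529254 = -0.06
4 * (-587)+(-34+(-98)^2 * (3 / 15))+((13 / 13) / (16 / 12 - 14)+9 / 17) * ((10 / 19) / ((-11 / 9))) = -461.39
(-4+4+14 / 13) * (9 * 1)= 9.69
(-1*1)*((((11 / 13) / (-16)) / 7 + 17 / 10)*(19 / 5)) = -234099 / 36400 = -6.43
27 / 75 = 9 / 25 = 0.36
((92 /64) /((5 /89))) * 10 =2047 /8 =255.88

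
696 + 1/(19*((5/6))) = 66126/95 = 696.06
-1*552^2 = -304704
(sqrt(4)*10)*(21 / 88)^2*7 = 15435 / 1936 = 7.97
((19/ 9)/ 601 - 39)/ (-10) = 105466/ 27045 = 3.90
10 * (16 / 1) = 160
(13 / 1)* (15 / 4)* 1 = 195 / 4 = 48.75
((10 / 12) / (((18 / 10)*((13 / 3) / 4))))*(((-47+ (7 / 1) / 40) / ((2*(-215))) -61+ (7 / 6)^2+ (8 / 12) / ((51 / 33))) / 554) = -0.05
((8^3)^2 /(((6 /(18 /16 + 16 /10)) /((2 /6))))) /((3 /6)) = 3571712 /45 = 79371.38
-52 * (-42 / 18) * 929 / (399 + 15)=169078 / 621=272.27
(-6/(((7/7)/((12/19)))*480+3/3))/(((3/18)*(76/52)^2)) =-6084/274721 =-0.02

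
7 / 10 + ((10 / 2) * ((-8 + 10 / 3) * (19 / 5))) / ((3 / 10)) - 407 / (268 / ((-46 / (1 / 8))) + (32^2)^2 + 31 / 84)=-26880001403633 / 91163166210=-294.86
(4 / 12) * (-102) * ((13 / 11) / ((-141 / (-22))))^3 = -597584 / 2803221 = -0.21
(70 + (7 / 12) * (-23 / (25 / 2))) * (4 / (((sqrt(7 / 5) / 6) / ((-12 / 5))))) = -70896 * sqrt(35) / 125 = -3355.41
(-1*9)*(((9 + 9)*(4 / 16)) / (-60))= 27 / 40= 0.68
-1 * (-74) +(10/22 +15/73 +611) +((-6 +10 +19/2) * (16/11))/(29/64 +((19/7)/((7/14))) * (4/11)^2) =35803134619/50970425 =702.43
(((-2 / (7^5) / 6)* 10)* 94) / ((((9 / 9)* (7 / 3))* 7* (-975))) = 188 / 160590885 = 0.00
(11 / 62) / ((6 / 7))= 0.21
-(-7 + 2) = 5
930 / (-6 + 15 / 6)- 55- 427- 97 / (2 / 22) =-12703 / 7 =-1814.71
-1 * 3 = -3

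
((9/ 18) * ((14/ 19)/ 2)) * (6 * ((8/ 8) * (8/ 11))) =168/ 209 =0.80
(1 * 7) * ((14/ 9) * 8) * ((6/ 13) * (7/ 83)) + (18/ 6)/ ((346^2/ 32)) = 3.39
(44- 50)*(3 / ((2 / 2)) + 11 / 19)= -408 / 19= -21.47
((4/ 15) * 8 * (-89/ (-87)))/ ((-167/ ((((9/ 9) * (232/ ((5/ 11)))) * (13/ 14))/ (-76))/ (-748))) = -304633472/ 4997475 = -60.96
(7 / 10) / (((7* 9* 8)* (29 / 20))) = 1 / 1044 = 0.00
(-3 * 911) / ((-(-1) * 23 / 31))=-84723 / 23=-3683.61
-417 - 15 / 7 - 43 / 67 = -196879 / 469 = -419.78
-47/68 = -0.69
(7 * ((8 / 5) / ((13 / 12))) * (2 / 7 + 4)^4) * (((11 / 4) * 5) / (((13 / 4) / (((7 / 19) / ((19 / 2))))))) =1710720000 / 2989441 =572.25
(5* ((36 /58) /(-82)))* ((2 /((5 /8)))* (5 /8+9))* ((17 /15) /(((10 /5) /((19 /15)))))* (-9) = 223839 /29725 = 7.53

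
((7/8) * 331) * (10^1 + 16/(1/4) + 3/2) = 349867/16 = 21866.69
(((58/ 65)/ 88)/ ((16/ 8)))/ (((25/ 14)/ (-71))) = -14413/ 71500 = -0.20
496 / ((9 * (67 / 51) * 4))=2108 / 201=10.49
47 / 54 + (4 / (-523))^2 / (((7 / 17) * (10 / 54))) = 450351781 / 516969810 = 0.87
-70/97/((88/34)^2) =-10115/93896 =-0.11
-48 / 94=-24 / 47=-0.51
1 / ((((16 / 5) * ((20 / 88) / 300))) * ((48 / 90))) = 12375 / 16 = 773.44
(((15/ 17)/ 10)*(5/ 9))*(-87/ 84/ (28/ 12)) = -145/ 6664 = -0.02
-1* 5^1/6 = -5/6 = -0.83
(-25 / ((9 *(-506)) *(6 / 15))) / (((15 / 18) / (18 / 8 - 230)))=-22775 / 6072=-3.75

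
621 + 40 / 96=7457 / 12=621.42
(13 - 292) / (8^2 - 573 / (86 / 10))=11997 / 113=106.17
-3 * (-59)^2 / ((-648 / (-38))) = -66139 / 108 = -612.40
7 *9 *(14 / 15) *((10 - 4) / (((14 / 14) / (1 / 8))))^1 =441 / 10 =44.10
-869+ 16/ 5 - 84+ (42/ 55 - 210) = -63747/ 55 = -1159.04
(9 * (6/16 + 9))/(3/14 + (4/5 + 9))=23625/2804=8.43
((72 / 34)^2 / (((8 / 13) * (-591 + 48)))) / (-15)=234 / 261545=0.00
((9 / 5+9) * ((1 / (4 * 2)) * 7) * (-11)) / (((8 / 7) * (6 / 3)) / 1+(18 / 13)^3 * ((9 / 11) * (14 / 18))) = -351702351 / 13448800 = -26.15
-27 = -27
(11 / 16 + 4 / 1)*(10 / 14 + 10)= 5625 / 112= 50.22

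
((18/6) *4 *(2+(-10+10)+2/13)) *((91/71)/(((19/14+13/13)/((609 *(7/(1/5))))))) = 233953440/781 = 299556.26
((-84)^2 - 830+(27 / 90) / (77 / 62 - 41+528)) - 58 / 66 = 31092709364 / 4994715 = 6225.12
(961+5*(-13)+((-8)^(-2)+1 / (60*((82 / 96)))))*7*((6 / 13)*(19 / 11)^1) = 5000.25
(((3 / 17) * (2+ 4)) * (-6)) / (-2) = 54 / 17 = 3.18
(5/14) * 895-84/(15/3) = 21199/70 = 302.84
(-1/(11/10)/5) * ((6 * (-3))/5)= 36/55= 0.65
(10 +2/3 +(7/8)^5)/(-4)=-1098997/393216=-2.79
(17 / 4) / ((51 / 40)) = 10 / 3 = 3.33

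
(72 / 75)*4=3.84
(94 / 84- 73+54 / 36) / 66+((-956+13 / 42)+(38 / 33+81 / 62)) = -20501203 / 21483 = -954.30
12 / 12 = 1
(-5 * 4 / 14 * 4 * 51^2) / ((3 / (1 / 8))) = -4335 / 7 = -619.29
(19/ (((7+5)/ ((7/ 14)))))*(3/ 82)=19/ 656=0.03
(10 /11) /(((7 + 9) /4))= 5 /22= 0.23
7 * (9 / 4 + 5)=203 / 4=50.75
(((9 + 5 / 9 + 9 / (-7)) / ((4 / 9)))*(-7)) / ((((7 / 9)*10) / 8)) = -4689 / 35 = -133.97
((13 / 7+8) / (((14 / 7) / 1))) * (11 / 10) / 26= 759 / 3640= 0.21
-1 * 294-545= -839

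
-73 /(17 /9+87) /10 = -657 /8000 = -0.08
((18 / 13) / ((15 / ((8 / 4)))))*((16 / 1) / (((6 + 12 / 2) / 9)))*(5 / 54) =8 / 39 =0.21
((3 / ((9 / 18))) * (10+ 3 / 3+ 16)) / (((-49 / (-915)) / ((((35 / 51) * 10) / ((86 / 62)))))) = 76585500 / 5117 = 14966.88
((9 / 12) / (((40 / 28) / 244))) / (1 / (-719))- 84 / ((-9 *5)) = -2763061 / 30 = -92102.03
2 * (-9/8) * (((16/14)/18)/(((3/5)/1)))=-5/21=-0.24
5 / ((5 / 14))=14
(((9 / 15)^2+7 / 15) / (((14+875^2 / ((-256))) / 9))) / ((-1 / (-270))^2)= -182.21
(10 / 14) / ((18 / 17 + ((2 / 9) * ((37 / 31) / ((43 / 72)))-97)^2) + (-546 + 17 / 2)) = 302071130 / 3715848840781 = 0.00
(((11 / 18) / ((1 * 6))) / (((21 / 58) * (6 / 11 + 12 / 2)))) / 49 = 3509 / 4000752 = 0.00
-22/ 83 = -0.27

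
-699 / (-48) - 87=-1159 / 16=-72.44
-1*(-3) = 3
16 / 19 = 0.84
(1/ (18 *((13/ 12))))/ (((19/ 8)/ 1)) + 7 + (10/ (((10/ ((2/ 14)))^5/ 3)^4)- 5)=1195288149138227774980000000000000060021/ 591260693265304927410000000000000000000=2.02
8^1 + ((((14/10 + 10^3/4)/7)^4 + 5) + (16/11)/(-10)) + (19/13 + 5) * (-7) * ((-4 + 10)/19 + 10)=6781289533002142/4077198125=1663222.96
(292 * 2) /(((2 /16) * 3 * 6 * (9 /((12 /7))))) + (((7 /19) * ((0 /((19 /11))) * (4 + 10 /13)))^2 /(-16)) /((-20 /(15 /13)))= 9344 /189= 49.44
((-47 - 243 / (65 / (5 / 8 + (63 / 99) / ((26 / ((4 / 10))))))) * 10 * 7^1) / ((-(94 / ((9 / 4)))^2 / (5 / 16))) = 10408381011 / 16820350976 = 0.62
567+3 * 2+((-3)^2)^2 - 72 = 582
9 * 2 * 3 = 54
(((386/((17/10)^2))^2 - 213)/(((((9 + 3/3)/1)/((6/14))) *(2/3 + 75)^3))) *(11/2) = 1311703494057/136773289694020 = 0.01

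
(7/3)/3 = 7/9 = 0.78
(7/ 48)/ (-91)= -1/ 624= -0.00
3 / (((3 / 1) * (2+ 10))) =1 / 12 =0.08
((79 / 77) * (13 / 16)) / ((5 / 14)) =1027 / 440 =2.33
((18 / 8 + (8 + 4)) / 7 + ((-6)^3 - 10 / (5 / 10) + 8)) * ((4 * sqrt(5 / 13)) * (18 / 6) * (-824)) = 15640344 * sqrt(65) / 91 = 1385675.65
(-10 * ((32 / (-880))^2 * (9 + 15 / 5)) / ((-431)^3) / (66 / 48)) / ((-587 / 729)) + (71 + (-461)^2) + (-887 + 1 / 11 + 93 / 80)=211706.25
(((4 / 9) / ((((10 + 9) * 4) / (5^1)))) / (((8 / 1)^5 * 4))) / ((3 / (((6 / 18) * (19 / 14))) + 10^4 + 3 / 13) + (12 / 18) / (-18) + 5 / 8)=0.00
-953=-953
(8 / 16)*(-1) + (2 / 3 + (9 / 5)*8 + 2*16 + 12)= 1757 / 30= 58.57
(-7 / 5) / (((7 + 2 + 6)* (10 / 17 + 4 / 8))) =-238 / 2775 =-0.09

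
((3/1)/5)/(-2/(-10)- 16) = -3/79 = -0.04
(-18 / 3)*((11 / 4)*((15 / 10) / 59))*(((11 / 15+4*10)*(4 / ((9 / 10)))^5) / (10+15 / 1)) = -1376460800 / 1161297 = -1185.28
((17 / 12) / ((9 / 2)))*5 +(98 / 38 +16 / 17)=88853 / 17442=5.09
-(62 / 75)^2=-0.68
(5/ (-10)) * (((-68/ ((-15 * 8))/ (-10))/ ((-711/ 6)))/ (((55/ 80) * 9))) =-68/ 1759725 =-0.00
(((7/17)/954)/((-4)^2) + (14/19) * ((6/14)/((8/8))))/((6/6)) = 1557061/4930272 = 0.32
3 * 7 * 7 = 147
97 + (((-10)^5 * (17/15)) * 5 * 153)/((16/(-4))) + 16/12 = 65025295/3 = 21675098.33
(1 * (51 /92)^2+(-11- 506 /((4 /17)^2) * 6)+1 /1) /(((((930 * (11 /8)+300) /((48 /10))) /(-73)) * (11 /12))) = 162665755752 /12248995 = 13279.93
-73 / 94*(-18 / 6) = 219 / 94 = 2.33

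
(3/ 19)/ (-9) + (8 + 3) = 626/ 57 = 10.98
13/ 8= 1.62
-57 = -57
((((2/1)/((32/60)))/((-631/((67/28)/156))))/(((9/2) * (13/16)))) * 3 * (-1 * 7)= 335/639834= 0.00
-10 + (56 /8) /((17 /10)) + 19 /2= 123 /34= 3.62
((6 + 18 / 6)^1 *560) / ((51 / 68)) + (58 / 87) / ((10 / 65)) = 20173 / 3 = 6724.33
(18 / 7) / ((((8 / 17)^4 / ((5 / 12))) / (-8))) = -1252815 / 7168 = -174.78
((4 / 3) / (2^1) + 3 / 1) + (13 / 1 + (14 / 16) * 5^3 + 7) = 3193 / 24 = 133.04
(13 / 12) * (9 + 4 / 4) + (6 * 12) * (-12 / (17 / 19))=-97391 / 102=-954.81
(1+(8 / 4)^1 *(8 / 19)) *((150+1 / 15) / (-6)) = -46.07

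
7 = 7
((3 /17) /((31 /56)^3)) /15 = 175616 /2532235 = 0.07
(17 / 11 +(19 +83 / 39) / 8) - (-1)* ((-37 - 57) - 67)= -67273 / 429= -156.81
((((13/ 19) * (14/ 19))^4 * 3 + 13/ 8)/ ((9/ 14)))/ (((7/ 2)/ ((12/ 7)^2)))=1976952836456/ 832194589009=2.38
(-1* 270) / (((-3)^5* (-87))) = -10 / 783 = -0.01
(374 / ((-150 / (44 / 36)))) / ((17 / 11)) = -1331 / 675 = -1.97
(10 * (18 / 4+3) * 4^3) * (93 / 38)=223200 / 19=11747.37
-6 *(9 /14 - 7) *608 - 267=160467 /7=22923.86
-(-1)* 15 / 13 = 15 / 13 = 1.15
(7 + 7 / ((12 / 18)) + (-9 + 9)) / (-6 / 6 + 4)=35 / 6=5.83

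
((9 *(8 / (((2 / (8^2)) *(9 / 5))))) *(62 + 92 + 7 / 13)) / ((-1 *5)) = -514304 / 13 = -39561.85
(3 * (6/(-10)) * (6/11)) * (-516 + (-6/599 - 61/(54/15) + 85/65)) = 223556403/428285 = 521.98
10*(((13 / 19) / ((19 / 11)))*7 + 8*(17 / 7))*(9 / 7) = 5049270 / 17689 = 285.45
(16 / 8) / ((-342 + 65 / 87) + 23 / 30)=-580 / 98741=-0.01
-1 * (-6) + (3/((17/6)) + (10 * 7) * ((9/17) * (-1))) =-30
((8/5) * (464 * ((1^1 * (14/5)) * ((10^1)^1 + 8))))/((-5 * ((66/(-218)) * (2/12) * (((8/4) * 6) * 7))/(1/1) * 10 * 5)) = 1213824/34375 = 35.31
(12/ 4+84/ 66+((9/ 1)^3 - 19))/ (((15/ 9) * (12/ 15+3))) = 23571/ 209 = 112.78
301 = 301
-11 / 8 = -1.38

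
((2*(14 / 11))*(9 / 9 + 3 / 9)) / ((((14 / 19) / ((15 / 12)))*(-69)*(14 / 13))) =-1235 / 15939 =-0.08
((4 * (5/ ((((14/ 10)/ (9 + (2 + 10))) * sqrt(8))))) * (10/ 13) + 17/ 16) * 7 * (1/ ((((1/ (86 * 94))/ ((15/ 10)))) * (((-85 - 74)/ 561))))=-11904700500 * sqrt(2)/ 689 - 134919939/ 424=-24753314.66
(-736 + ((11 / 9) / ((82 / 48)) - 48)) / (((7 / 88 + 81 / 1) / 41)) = -8478272 / 21405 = -396.09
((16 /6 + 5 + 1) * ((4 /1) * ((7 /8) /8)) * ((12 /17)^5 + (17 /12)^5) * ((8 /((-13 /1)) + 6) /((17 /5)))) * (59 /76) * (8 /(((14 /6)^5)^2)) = 248258448346806675 /5414537945634019328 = 0.05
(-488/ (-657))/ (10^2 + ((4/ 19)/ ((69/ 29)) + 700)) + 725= 41635462789/ 57428151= 725.00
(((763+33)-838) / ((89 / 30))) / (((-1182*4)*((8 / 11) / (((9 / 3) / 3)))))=1155 / 280528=0.00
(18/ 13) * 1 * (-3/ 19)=-54/ 247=-0.22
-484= -484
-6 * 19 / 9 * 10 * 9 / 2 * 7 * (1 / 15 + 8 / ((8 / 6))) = -24206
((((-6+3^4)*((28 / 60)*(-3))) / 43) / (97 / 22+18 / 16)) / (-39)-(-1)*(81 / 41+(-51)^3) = -1480568989850 / 11161553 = -132649.01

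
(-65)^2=4225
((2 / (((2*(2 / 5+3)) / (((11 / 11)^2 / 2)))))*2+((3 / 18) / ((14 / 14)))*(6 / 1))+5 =107 / 17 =6.29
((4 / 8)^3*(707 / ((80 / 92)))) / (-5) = -16261 / 800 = -20.33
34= 34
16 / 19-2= -22 / 19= -1.16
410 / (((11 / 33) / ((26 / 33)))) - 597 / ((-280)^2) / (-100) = 83574406567 / 86240000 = 969.09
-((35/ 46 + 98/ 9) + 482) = -204371/ 414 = -493.65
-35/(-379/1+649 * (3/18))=42/325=0.13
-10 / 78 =-5 / 39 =-0.13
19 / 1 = 19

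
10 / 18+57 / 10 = 563 / 90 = 6.26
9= 9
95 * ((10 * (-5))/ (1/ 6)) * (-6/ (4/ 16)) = 684000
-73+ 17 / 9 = -640 / 9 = -71.11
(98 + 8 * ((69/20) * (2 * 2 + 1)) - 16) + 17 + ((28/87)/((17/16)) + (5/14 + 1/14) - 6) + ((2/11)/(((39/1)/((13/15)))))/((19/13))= 7521318386/32456655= 231.73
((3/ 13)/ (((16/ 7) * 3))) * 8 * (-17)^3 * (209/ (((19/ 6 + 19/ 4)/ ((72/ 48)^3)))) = -30642381/ 260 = -117855.31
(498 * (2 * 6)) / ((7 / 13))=77688 / 7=11098.29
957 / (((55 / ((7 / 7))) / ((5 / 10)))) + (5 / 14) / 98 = 59707 / 6860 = 8.70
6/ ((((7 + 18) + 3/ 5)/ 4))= 15/ 16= 0.94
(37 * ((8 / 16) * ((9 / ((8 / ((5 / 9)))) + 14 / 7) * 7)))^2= 29582721 / 256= 115557.50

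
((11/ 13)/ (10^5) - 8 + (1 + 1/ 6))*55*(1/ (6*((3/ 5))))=-293149637/ 2808000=-104.40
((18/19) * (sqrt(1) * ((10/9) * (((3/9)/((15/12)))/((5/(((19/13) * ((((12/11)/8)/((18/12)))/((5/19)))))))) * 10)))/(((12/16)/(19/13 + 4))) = 172672/83655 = 2.06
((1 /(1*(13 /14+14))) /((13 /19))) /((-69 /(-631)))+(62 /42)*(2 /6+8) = 2734489 /207207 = 13.20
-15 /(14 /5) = -75 /14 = -5.36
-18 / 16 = -9 / 8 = -1.12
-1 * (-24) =24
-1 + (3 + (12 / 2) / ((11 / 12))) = 94 / 11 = 8.55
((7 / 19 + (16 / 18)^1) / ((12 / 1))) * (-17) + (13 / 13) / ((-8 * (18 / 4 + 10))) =-26627 / 14877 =-1.79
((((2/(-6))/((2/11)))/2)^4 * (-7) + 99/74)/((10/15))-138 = -73350931/511488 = -143.41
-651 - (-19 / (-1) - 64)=-606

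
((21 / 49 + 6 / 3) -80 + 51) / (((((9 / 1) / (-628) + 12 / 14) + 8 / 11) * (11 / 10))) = -1168080 / 75923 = -15.39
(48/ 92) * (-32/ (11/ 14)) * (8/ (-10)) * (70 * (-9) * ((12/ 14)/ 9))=-258048/ 253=-1019.95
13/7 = 1.86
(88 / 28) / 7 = 22 / 49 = 0.45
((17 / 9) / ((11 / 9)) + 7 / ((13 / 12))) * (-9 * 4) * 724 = -29843280 / 143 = -208694.27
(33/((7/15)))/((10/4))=198/7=28.29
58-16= 42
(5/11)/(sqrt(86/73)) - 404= -404+5 * sqrt(6278)/946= -403.58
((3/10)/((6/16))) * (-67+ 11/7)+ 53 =23/35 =0.66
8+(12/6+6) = 16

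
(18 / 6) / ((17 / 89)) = 267 / 17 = 15.71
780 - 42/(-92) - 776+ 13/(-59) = 11497/2714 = 4.24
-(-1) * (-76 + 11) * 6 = -390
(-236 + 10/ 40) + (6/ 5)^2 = -23431/ 100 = -234.31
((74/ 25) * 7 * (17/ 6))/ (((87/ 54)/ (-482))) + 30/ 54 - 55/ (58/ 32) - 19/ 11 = -43547456/ 2475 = -17594.93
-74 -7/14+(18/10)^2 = -3563/50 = -71.26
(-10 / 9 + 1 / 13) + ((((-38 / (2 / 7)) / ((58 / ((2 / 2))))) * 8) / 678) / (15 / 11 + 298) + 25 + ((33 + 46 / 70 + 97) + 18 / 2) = 7230462357806 / 44189804295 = 163.62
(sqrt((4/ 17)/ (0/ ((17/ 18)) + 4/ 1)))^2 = 1/ 17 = 0.06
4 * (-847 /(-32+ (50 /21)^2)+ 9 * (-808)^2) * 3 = 204689653317 /2903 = 70509698.01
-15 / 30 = -0.50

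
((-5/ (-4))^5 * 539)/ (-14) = -240625/ 2048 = -117.49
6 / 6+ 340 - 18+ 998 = 1321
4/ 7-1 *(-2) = 18/ 7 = 2.57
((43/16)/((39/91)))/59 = 301/2832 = 0.11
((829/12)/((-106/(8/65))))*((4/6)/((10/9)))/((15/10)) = -1658/51675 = -0.03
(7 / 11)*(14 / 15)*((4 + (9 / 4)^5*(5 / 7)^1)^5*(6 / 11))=29470217235429000970421317 / 482729585058775040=61049121.80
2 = 2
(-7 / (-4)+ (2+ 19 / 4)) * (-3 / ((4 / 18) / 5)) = -2295 / 4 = -573.75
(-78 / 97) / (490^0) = -78 / 97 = -0.80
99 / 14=7.07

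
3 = 3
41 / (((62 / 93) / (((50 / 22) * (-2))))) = -3075 / 11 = -279.55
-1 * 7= -7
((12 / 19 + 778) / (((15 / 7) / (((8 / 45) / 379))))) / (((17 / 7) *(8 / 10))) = 1449812 / 16526295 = 0.09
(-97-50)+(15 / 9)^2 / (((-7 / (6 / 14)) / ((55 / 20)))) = -86711 / 588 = -147.47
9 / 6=3 / 2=1.50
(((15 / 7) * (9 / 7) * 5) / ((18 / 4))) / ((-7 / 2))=-300 / 343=-0.87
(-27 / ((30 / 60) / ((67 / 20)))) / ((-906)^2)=-201 / 912040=-0.00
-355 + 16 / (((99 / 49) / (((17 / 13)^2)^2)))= -938295881 / 2827539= -331.84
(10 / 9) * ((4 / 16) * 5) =1.39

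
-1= -1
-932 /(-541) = 932 /541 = 1.72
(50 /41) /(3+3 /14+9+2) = 0.09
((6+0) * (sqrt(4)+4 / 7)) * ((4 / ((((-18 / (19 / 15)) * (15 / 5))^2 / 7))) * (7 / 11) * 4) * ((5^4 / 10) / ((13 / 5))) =505400 / 34749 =14.54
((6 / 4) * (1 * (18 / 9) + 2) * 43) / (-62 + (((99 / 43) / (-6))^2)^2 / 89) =-1256040136992 / 301837916767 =-4.16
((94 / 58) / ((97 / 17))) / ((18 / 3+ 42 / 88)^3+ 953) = 68062016 / 293478818801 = 0.00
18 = 18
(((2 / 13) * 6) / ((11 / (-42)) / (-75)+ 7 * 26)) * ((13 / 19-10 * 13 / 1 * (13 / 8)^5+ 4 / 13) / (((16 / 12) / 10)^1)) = -422209110605625 / 7540333039616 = -55.99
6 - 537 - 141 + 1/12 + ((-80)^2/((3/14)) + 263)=117831/4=29457.75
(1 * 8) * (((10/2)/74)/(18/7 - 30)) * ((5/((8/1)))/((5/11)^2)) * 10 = -4235/7104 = -0.60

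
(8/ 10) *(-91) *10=-728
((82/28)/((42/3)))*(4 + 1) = 205/196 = 1.05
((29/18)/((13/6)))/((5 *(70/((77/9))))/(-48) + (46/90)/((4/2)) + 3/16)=-76560/42133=-1.82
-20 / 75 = -0.27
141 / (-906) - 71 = -21489 / 302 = -71.16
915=915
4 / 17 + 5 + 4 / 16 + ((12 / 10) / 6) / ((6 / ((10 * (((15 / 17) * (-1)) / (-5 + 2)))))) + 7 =151 / 12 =12.58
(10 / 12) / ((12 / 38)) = 95 / 36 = 2.64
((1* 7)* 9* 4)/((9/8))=224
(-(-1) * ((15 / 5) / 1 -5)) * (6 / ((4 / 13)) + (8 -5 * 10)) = 45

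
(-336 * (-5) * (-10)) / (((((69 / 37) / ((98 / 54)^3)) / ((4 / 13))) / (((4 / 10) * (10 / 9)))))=-390029964800 / 52966953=-7363.65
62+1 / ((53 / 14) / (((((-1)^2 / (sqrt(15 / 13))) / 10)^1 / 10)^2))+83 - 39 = 106.00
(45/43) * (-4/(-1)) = 180/43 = 4.19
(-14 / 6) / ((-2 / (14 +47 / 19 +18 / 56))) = 19.59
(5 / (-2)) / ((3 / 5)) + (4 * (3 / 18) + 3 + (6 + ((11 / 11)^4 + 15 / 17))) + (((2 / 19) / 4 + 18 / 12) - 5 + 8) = 7693 / 646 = 11.91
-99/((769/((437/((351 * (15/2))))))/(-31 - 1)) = 307648/449865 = 0.68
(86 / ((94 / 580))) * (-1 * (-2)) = 49880 / 47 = 1061.28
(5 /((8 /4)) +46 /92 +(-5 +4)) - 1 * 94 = -92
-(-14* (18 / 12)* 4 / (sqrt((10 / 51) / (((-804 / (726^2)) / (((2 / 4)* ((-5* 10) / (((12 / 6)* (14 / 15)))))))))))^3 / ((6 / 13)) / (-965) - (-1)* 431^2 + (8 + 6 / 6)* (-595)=180406 - 2275302848* sqrt(47838) / 26711818203125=180405.98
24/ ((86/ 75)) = 900/ 43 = 20.93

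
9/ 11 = 0.82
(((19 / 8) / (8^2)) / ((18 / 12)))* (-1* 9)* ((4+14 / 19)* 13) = -1755 / 128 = -13.71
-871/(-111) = 871/111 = 7.85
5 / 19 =0.26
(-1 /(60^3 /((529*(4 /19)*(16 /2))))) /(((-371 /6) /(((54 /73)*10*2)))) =12696 /12864425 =0.00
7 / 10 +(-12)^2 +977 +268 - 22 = 13677 / 10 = 1367.70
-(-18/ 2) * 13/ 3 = 39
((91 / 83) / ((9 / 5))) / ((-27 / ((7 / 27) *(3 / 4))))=-3185 / 726084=-0.00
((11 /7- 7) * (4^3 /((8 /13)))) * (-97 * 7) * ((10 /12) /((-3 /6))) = -1916720 /3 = -638906.67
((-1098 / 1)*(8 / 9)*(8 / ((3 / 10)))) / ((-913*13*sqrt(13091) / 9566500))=741760000*sqrt(13091) / 462891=183345.85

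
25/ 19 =1.32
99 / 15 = 33 / 5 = 6.60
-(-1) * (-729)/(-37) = 729/37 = 19.70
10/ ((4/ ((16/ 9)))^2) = 160/ 81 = 1.98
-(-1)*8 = 8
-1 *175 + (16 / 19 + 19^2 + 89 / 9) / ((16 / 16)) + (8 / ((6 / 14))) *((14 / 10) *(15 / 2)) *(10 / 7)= 81521 / 171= 476.73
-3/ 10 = -0.30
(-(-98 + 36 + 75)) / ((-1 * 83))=13 / 83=0.16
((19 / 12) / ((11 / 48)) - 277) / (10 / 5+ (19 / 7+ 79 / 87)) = -1809339 / 37664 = -48.04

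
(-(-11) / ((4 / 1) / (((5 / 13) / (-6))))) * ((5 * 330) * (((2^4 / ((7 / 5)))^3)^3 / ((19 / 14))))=-712843177193.58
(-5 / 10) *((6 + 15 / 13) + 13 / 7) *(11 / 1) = -4510 / 91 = -49.56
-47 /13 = -3.62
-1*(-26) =26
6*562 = 3372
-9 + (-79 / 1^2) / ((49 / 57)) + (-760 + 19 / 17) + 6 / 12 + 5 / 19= -27191329 / 31654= -859.02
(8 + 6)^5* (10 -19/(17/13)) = -41412448/17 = -2436026.35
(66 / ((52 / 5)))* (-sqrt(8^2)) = -660 / 13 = -50.77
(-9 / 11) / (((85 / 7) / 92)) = -5796 / 935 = -6.20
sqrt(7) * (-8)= -8 * sqrt(7)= -21.17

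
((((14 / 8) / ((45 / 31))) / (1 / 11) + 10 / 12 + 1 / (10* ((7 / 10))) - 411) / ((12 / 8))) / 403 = -499921 / 761670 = -0.66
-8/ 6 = -1.33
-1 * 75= -75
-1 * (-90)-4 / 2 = 88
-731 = -731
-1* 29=-29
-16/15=-1.07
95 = 95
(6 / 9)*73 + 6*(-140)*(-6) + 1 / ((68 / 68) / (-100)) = 14966 / 3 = 4988.67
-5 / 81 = -0.06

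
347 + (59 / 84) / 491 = 347.00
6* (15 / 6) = 15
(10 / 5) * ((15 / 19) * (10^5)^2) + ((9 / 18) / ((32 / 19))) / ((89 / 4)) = 427200000000361 / 27056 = 15789473684.22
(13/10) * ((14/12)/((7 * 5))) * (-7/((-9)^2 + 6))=-91/26100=-0.00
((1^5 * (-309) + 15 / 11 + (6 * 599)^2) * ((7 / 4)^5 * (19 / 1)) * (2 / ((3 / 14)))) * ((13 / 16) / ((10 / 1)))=344066535474753 / 112640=3054567964.09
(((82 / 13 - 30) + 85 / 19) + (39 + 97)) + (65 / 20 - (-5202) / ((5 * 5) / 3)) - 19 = 17914203 / 24700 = 725.27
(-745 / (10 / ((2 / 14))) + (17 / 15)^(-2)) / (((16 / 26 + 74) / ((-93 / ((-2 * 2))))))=-48252399 / 15698480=-3.07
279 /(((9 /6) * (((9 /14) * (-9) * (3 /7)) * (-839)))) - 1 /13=11029 /883467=0.01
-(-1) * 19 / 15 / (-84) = -19 / 1260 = -0.02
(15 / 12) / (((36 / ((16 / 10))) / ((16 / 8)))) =1 / 9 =0.11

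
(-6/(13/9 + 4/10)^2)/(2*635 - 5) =-0.00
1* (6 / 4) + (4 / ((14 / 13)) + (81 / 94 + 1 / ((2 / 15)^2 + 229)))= 103080496 / 16953041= 6.08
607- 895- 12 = -300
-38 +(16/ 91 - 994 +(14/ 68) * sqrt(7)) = -93896/ 91 +7 * sqrt(7)/ 34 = -1031.28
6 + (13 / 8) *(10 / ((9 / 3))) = 137 / 12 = 11.42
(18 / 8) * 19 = 171 / 4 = 42.75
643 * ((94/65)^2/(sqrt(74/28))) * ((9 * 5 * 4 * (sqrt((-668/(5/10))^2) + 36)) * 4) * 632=709414991566848 * sqrt(518)/31265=516424465543.75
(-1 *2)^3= -8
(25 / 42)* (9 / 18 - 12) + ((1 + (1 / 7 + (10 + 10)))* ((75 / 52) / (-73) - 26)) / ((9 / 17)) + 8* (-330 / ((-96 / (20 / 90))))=-27631489 / 26572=-1039.87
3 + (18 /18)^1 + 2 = 6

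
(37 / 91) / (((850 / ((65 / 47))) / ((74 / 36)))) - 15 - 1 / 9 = -15211591 / 1006740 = -15.11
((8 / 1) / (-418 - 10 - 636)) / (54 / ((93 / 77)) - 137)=31 / 380513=0.00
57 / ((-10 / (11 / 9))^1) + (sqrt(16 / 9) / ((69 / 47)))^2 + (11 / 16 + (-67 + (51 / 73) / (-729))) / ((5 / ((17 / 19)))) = -256864672159 / 14263575120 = -18.01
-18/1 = -18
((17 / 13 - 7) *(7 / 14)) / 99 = -37 / 1287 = -0.03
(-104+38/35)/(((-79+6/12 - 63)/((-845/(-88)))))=304369/43582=6.98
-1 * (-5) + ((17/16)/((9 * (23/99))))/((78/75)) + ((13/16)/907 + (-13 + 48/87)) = -1751294045/251667104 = -6.96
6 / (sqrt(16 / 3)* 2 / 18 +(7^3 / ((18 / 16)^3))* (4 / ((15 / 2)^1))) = 5761082880 / 123363425749 - 13286025* sqrt(3) / 246726851498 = 0.05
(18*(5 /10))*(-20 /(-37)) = 180 /37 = 4.86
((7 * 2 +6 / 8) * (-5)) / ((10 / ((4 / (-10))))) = 59 / 20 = 2.95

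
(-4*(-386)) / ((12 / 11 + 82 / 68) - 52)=-31.06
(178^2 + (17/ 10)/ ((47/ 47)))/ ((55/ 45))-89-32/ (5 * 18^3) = 25835.66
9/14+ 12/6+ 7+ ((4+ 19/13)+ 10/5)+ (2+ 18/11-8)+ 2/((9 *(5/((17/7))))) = 1157539/90090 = 12.85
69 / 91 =0.76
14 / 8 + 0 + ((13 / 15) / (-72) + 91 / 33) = 53407 / 11880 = 4.50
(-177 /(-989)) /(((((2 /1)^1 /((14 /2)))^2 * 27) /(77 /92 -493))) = -338247 /8464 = -39.96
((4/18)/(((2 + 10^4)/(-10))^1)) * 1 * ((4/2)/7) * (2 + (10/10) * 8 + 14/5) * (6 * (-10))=5120/105021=0.05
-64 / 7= -9.14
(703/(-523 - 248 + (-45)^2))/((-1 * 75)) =-37/4950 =-0.01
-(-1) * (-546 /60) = -91 /10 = -9.10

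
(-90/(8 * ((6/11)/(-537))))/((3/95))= 2805825/8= 350728.12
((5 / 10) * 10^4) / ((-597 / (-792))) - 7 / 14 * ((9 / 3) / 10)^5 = 263999951643 / 39800000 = 6633.16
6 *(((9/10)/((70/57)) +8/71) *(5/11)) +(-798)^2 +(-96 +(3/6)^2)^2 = 282523349807/437360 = 645974.37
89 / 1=89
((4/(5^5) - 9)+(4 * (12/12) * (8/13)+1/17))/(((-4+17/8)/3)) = 35792928/3453125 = 10.37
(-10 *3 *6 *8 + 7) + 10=-1423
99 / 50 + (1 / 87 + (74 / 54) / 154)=3015142 / 1507275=2.00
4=4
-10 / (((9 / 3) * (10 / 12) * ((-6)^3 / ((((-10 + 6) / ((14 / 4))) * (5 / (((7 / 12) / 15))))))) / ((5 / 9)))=-2000 / 1323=-1.51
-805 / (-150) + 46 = 1541 / 30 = 51.37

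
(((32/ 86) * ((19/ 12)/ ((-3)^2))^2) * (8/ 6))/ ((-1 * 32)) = -361/ 752328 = -0.00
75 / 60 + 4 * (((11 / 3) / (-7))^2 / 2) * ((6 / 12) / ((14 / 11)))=18097 / 12348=1.47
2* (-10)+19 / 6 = -16.83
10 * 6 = 60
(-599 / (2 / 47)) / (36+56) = -153.01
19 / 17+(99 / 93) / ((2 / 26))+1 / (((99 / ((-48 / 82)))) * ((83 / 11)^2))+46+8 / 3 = 9470311212 / 148850623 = 63.62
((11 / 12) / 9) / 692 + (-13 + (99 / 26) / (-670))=-4232980451 / 325475280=-13.01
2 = 2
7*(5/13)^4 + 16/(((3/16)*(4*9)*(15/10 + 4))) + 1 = 1.58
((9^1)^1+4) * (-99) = -1287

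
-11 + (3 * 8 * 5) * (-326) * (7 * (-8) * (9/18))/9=365087/3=121695.67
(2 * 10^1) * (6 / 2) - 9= 51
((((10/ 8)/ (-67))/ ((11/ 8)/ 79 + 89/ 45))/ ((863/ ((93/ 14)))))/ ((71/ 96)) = -158695200/ 1630625690491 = -0.00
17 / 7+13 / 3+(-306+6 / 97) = -609422 / 2037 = -299.18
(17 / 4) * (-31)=-527 / 4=-131.75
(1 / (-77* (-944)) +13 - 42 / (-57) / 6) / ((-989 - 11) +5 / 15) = -54370681 / 4141834928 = -0.01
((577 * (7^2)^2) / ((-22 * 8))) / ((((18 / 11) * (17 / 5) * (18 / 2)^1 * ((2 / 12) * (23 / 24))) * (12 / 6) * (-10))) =1385377 / 28152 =49.21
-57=-57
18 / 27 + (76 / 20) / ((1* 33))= 43 / 55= 0.78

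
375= 375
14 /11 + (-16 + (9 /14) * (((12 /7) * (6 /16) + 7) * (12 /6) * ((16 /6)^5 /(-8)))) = -2624822 /14553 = -180.36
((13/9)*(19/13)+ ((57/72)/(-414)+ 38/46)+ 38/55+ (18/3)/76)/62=38470937/643753440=0.06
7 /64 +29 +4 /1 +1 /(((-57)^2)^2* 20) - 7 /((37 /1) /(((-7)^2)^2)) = -421.13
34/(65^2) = 34/4225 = 0.01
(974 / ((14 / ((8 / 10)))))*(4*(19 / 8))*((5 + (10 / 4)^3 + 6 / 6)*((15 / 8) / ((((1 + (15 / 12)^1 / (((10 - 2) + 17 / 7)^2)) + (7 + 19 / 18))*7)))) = 230323446027 / 681867928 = 337.78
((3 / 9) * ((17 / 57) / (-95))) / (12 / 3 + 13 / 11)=-187 / 925965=-0.00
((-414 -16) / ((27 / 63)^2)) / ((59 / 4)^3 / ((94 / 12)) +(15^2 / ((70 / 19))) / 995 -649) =8828633408 / 902329731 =9.78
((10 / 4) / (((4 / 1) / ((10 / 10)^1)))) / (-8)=-5 / 64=-0.08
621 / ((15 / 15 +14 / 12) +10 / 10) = 196.11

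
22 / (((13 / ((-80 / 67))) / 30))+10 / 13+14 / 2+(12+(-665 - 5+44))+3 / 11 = -491268 / 737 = -666.58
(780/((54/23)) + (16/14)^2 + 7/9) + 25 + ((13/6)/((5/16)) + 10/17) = 4583512/12495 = 366.83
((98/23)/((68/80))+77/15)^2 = 3541083049/34398225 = 102.94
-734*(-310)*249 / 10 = 5665746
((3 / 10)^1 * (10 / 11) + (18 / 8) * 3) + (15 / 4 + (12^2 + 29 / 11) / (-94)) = 433 / 47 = 9.21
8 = 8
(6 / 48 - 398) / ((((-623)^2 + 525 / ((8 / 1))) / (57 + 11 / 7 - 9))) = -1104501 / 21738899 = -0.05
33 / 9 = 11 / 3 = 3.67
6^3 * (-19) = -4104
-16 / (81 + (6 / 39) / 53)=-11024 / 55811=-0.20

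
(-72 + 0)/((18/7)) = -28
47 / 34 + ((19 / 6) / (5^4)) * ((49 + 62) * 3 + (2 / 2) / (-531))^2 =10123772171057 / 17975013750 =563.21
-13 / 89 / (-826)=13 / 73514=0.00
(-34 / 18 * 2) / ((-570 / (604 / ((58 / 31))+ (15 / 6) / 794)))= 28082113 / 13124820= 2.14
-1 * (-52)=52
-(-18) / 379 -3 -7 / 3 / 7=-3736 / 1137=-3.29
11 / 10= 1.10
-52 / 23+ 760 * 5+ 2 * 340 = 102988 / 23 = 4477.74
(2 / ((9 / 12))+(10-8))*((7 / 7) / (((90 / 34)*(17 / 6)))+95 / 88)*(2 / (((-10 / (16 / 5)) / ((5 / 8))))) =-11207 / 4950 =-2.26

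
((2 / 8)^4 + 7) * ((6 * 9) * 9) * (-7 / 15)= -1016631 / 640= -1588.49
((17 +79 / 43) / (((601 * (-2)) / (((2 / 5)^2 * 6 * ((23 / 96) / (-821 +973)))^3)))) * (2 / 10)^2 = -985527 / 453778270720000000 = -0.00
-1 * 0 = 0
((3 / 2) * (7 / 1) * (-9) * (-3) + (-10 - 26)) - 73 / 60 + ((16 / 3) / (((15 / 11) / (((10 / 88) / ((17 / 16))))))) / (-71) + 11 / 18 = 17879669 / 72420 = 246.89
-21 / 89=-0.24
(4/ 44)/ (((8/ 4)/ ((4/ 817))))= 2/ 8987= 0.00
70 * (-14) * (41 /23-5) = 72520 /23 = 3153.04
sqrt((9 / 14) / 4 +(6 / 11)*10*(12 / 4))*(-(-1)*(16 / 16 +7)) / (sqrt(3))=18.78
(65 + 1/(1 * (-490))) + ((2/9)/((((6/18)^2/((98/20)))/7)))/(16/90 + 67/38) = 163186771/1626310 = 100.34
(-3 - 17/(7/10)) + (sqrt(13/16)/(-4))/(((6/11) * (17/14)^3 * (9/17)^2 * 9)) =-191/7 - 3773 * sqrt(13)/148716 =-27.38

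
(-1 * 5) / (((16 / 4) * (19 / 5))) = -25 / 76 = -0.33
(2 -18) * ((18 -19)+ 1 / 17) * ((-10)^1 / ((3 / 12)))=-10240 / 17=-602.35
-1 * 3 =-3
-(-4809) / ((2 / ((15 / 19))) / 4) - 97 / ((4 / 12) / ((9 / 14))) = 1970019 / 266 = 7406.09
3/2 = 1.50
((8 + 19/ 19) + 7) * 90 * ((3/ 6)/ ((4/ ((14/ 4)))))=630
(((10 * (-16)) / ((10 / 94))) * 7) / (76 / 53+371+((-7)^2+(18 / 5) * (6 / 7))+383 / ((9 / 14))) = -10.32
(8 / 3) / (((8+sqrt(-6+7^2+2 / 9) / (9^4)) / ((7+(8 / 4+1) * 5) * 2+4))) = 396718580736 / 24794910907 - 2519424 * sqrt(389) / 24794910907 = 16.00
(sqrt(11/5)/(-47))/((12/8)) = -2* sqrt(55)/705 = -0.02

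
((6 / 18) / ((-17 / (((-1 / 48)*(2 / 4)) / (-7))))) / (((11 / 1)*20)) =-1 / 7539840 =-0.00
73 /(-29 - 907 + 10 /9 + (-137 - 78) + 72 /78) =-8541 /134429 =-0.06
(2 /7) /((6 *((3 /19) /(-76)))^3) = -752734096 /5103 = -147508.15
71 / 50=1.42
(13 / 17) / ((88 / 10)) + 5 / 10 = 439 / 748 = 0.59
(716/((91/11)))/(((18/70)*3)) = 39380/351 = 112.19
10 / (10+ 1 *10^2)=1 / 11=0.09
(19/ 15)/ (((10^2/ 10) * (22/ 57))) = 0.33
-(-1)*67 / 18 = 67 / 18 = 3.72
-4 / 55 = -0.07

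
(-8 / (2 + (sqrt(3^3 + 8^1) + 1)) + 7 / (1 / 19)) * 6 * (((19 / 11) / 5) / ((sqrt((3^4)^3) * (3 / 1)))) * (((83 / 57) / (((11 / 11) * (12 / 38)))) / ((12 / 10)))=2745557 / 5629338 - 3154 * sqrt(35) / 2814669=0.48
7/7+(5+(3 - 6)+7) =10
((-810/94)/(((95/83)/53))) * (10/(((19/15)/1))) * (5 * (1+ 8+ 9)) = -4810306500/16967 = -283509.55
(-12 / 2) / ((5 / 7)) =-42 / 5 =-8.40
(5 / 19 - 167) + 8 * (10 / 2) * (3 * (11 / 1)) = 21912 / 19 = 1153.26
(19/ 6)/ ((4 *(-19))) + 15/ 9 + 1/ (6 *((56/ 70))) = 11/ 6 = 1.83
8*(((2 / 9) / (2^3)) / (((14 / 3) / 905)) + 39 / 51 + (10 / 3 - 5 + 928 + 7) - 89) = 2428985 / 357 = 6803.88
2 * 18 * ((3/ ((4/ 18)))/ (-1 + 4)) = 162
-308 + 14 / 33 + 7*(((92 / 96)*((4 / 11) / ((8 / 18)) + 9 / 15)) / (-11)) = -308.44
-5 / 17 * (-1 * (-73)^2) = 26645 / 17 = 1567.35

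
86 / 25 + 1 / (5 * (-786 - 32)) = 70343 / 20450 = 3.44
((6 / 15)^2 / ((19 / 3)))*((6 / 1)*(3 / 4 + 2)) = 198 / 475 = 0.42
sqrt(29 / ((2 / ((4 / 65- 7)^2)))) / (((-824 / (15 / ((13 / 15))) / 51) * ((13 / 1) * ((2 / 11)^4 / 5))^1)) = -9961.09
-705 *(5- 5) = 0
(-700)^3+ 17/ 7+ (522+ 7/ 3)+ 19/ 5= -36014944291/ 105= -342999469.44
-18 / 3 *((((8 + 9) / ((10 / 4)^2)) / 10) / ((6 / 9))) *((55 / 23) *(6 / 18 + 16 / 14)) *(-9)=313038 / 4025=77.77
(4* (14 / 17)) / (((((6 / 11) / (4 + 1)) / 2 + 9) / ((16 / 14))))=1760 / 4233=0.42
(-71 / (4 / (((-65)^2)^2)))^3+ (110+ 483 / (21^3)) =-897788246197285903620846503263 / 28224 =-31809390809144200099944960.00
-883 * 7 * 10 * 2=-123620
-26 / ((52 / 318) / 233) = -37047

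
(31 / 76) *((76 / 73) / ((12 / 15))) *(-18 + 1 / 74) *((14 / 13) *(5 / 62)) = -232925 / 280904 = -0.83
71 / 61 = 1.16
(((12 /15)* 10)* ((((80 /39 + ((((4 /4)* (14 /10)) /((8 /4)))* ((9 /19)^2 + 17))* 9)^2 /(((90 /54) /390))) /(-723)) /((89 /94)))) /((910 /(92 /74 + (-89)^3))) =1188246791359725786428816 /45881667094297125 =25898073.60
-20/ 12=-5/ 3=-1.67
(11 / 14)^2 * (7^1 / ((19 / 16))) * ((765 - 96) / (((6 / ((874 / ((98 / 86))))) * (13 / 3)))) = 320234244 / 4459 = 71817.50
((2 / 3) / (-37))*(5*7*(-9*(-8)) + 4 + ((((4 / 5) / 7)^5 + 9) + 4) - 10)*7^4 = -88481852766 / 809375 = -109321.21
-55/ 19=-2.89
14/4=7/2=3.50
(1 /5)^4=1 /625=0.00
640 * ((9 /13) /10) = 576 /13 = 44.31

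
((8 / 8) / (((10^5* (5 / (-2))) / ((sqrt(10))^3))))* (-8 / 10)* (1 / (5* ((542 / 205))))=41* sqrt(10) / 16937500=0.00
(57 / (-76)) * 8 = -6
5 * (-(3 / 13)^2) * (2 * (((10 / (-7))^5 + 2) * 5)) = 29873700 / 2840383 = 10.52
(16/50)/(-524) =-0.00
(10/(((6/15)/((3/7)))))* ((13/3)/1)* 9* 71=207675/7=29667.86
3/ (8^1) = 3/ 8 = 0.38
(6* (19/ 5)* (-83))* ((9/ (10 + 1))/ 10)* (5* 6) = -4644.98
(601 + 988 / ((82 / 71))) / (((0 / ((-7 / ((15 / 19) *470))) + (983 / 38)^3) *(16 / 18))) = 3686266665 / 38944345567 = 0.09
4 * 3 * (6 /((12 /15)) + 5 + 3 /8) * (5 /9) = 515 /6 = 85.83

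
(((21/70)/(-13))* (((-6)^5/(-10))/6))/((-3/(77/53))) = 24948/17225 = 1.45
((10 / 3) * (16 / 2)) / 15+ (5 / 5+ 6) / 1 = 79 / 9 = 8.78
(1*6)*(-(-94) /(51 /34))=376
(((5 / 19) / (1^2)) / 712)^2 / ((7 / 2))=25 / 640523744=0.00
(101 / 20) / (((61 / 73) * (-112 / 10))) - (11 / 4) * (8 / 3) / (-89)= -1667983 / 3648288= -0.46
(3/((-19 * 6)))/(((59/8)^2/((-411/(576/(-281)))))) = -38497/396834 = -0.10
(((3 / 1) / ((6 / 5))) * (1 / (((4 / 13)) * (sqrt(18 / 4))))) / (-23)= -65 * sqrt(2) / 552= -0.17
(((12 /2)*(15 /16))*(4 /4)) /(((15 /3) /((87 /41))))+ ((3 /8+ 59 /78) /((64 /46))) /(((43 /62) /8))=11.77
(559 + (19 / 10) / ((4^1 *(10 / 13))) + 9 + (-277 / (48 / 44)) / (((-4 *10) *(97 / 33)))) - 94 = 476.78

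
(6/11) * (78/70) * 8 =1872/385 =4.86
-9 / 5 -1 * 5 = -34 / 5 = -6.80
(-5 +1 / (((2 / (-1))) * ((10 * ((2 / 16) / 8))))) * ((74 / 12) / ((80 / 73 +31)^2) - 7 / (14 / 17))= 5735385983 / 82344735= 69.65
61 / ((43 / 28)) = 1708 / 43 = 39.72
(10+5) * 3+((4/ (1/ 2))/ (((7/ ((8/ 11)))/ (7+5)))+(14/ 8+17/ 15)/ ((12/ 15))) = 216505/ 3696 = 58.58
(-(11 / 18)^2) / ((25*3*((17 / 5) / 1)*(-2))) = 121 / 165240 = 0.00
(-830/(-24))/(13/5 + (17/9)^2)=56025/9992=5.61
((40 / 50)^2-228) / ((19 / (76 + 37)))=-642292 / 475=-1352.19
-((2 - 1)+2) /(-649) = 3 /649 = 0.00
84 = 84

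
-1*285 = -285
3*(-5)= -15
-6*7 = -42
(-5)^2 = 25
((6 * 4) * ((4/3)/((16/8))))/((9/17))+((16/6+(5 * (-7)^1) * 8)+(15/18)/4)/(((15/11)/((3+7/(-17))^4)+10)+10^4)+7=37.19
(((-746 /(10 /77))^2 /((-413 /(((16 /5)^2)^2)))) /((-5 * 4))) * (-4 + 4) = 0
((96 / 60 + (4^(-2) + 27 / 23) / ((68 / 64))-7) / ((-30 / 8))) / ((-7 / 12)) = -132512 / 68425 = -1.94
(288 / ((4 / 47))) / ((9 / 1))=376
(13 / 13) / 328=1 / 328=0.00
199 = 199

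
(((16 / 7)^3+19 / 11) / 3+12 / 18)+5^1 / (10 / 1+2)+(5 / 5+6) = 572273 / 45276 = 12.64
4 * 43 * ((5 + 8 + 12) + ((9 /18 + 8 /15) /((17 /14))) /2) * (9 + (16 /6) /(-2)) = 25648726 /765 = 33527.75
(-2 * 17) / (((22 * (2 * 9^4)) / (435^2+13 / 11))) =-17692648 / 793881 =-22.29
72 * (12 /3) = 288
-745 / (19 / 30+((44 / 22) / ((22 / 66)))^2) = -22350 / 1099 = -20.34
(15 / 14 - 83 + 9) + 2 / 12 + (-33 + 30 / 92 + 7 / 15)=-507001 / 4830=-104.97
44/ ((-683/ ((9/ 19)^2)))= -3564/ 246563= -0.01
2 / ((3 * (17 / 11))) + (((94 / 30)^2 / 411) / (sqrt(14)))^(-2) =6105968049232 / 248863731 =24535.39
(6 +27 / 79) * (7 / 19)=3507 / 1501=2.34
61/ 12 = 5.08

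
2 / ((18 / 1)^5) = 1 / 944784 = 0.00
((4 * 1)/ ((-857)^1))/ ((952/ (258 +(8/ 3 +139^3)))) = -8057639/ 611898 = -13.17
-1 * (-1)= 1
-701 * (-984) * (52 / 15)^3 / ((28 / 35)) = 8082429056 / 225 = 35921906.92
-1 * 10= -10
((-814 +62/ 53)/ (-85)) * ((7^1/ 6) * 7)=78.10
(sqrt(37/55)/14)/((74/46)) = 23 * sqrt(2035)/28490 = 0.04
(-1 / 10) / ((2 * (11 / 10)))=-1 / 22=-0.05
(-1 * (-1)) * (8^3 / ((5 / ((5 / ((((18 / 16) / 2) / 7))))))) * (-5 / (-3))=286720 / 27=10619.26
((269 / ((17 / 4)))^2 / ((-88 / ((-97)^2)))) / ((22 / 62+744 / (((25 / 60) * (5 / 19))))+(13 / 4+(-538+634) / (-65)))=-54876078709400 / 869559941481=-63.11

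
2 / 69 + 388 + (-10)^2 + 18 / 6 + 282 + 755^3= 29695505714 / 69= 430369648.03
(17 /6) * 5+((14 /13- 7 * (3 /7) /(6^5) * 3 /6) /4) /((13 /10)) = 14.37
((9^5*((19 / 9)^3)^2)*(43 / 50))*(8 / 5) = 8091891532 / 1125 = 7192792.47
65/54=1.20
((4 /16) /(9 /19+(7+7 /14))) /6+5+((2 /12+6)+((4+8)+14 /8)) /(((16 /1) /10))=17.45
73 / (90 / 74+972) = 2701 / 36009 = 0.08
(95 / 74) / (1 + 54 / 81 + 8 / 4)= 285 / 814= 0.35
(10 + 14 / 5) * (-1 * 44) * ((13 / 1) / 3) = -36608 / 15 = -2440.53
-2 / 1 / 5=-2 / 5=-0.40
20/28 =5/7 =0.71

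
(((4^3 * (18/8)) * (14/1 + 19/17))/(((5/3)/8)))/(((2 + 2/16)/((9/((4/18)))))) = 287774208/1445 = 199151.70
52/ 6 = 26/ 3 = 8.67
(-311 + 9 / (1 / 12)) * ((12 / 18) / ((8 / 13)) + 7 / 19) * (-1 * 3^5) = 5442633 / 76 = 71613.59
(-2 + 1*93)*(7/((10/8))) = 2548/5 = 509.60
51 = 51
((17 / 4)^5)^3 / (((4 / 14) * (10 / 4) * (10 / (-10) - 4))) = -20036961360568710551 / 26843545600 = -746434977.67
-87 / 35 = -2.49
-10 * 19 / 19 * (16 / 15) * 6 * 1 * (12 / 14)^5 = -497664 / 16807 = -29.61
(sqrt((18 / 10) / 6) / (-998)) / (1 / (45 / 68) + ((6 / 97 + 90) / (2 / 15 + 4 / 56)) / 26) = -0.00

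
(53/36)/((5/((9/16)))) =53/320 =0.17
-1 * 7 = -7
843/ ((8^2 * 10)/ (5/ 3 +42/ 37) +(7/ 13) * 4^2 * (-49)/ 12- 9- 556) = -2.27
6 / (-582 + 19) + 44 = 24766 / 563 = 43.99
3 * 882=2646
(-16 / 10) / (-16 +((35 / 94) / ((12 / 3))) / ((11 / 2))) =0.10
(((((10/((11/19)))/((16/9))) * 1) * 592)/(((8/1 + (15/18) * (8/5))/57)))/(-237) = -1803195/12166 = -148.22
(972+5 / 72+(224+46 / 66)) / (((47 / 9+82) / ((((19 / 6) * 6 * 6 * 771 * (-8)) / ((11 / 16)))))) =-1332949777056 / 94985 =-14033266.06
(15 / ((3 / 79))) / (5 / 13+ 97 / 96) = 492960 / 1741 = 283.15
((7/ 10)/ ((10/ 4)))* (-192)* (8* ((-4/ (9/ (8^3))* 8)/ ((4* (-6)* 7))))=-1048576/ 225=-4660.34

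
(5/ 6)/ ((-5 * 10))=-1/ 60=-0.02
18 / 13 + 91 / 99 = 2965 / 1287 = 2.30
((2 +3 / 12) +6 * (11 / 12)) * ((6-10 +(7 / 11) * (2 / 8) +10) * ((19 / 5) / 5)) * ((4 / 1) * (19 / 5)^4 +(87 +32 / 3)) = 278850721763 / 8250000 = 33800.09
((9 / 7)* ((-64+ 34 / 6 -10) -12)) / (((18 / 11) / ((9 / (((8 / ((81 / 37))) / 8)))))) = -644193 / 518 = -1243.62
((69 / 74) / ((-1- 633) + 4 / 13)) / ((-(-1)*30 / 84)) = -2093 / 508010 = -0.00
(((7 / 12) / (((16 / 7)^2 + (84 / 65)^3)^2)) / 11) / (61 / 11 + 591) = 1267565294734375 / 777181725206288891904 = 0.00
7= 7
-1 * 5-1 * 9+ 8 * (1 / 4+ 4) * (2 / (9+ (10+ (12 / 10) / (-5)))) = -10.38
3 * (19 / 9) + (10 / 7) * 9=19.19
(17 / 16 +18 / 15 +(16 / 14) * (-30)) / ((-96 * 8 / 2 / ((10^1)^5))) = 11208125 / 1344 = 8339.38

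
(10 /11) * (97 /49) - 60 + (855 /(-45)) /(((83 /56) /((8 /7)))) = -3259134 /44737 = -72.85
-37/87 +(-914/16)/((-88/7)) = 252265/61248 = 4.12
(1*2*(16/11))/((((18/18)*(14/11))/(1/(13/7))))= 1.23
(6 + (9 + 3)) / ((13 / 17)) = 306 / 13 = 23.54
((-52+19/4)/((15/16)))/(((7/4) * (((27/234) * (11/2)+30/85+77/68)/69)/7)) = -30741984/4685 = -6561.79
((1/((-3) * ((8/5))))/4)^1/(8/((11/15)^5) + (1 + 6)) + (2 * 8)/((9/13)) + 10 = 33.11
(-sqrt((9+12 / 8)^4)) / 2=-441 / 8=-55.12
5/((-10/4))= -2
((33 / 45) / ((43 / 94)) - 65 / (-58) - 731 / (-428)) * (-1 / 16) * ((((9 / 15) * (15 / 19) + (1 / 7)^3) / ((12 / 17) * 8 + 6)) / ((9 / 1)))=-936689342513 / 743784098460480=-0.00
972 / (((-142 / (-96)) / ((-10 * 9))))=-4199040 / 71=-59141.41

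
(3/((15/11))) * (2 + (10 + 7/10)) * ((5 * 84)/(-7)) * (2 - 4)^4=-134112/5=-26822.40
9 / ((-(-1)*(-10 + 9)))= -9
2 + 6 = 8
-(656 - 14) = -642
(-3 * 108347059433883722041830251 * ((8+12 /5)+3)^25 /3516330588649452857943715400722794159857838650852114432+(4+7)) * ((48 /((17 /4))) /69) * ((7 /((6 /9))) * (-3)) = -634363315703383227600407367939343071822255785479983644752894755417443008227 /12804616802948862942457131312066805702675272826880000000000000000000000000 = -49.54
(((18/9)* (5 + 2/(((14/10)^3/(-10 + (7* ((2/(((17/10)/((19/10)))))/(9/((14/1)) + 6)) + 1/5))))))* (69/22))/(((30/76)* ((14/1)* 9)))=-412091/7669431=-0.05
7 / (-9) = -7 / 9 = -0.78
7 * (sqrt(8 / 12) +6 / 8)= 21 / 4 +7 * sqrt(6) / 3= 10.97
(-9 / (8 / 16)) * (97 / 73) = -1746 / 73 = -23.92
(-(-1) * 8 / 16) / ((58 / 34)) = 17 / 58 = 0.29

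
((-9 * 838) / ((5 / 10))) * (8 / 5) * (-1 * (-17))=-2051424 / 5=-410284.80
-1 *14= -14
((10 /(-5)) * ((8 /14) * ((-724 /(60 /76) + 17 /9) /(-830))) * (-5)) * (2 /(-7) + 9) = 10048652 /183015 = 54.91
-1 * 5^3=-125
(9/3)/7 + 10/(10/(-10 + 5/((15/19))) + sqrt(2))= -1509/329 - 605 *sqrt(2)/329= -7.19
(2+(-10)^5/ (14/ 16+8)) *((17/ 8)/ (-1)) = 6798793/ 284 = 23939.41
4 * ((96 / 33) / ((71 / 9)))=1152 / 781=1.48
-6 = -6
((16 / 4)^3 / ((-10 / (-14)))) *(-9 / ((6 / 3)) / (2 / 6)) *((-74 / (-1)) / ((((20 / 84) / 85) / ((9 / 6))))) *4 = -958656384 / 5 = -191731276.80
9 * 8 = 72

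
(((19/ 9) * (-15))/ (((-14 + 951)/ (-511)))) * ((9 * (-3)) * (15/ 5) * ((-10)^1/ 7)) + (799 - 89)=2708.35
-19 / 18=-1.06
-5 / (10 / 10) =-5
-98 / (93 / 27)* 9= -7938 / 31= -256.06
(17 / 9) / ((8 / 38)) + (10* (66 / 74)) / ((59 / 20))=942709 / 78588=12.00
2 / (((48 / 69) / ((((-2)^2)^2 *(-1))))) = -46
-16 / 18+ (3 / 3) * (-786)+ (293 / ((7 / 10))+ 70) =-18794 / 63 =-298.32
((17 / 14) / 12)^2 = 289 / 28224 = 0.01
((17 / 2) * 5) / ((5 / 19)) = 323 / 2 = 161.50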